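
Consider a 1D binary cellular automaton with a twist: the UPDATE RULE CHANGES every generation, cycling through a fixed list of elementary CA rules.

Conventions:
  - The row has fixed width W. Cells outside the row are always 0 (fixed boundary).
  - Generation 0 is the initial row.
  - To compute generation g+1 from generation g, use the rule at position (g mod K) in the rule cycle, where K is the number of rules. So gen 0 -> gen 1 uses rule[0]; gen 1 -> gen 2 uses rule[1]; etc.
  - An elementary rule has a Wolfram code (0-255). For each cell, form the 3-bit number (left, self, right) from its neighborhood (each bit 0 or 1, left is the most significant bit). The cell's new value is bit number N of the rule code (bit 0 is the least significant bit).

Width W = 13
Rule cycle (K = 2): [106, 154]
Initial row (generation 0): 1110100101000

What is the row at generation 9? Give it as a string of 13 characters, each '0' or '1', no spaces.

Gen 0: 1110100101000
Gen 1 (rule 106): 1011001010000
Gen 2 (rule 154): 0010110001000
Gen 3 (rule 106): 0101110010000
Gen 4 (rule 154): 1001101101000
Gen 5 (rule 106): 0011111110000
Gen 6 (rule 154): 0111111101000
Gen 7 (rule 106): 1100000110000
Gen 8 (rule 154): 1010001101000
Gen 9 (rule 106): 0100011110000

Answer: 0100011110000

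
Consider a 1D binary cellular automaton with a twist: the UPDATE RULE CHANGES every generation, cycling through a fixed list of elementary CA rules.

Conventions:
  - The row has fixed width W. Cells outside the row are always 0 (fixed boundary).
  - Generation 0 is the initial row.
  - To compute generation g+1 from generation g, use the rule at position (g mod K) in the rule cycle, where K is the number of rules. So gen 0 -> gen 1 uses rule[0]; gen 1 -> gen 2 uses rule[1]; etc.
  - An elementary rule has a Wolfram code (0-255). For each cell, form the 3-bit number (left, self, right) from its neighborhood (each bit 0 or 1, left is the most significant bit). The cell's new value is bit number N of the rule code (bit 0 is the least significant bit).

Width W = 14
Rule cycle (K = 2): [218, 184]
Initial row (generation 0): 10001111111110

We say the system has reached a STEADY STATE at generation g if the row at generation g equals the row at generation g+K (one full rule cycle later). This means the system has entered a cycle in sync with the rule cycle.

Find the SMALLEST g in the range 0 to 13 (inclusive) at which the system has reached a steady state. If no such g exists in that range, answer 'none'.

Gen 0: 10001111111110
Gen 1 (rule 218): 01011111111111
Gen 2 (rule 184): 00111111111110
Gen 3 (rule 218): 01111111111111
Gen 4 (rule 184): 01111111111110
Gen 5 (rule 218): 11111111111111
Gen 6 (rule 184): 11111111111110
Gen 7 (rule 218): 11111111111111
Gen 8 (rule 184): 11111111111110
Gen 9 (rule 218): 11111111111111
Gen 10 (rule 184): 11111111111110
Gen 11 (rule 218): 11111111111111
Gen 12 (rule 184): 11111111111110
Gen 13 (rule 218): 11111111111111
Gen 14 (rule 184): 11111111111110
Gen 15 (rule 218): 11111111111111

Answer: 5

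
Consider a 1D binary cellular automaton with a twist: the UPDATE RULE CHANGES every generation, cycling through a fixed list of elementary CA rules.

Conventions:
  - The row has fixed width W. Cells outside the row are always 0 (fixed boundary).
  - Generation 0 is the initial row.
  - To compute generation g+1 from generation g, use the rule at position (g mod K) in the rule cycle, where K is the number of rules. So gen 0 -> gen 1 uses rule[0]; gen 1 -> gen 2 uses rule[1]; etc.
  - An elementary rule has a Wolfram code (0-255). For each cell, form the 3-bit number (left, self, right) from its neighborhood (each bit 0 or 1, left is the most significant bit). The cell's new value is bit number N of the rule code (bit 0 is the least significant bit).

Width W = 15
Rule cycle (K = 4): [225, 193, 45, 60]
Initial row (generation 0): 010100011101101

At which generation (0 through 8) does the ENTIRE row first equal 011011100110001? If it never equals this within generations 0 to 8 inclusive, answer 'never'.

Answer: 5

Derivation:
Gen 0: 010100011101101
Gen 1 (rule 225): 001001001110110
Gen 2 (rule 193): 100000000110010
Gen 3 (rule 45): 101111110100010
Gen 4 (rule 60): 111000001110011
Gen 5 (rule 225): 011011100110001
Gen 6 (rule 193): 001001100010100
Gen 7 (rule 45): 101001001011101
Gen 8 (rule 60): 111101101110011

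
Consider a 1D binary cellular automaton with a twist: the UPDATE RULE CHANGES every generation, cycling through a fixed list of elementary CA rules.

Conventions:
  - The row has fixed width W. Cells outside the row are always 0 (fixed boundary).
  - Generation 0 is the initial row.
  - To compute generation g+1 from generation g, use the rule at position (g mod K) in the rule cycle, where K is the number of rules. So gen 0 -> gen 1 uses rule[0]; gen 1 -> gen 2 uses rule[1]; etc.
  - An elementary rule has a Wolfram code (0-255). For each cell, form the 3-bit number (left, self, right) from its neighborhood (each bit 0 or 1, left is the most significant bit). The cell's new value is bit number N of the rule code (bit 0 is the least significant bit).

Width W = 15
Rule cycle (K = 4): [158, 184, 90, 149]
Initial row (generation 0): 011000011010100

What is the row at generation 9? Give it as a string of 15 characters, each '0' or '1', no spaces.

Gen 0: 011000011010100
Gen 1 (rule 158): 110100110010110
Gen 2 (rule 184): 101010101001101
Gen 3 (rule 90): 000000000111100
Gen 4 (rule 149): 111111110011011
Gen 5 (rule 158): 111111101110010
Gen 6 (rule 184): 111111011101001
Gen 7 (rule 90): 100001010100110
Gen 8 (rule 149): 111101010110001
Gen 9 (rule 158): 111001010101011

Answer: 111001010101011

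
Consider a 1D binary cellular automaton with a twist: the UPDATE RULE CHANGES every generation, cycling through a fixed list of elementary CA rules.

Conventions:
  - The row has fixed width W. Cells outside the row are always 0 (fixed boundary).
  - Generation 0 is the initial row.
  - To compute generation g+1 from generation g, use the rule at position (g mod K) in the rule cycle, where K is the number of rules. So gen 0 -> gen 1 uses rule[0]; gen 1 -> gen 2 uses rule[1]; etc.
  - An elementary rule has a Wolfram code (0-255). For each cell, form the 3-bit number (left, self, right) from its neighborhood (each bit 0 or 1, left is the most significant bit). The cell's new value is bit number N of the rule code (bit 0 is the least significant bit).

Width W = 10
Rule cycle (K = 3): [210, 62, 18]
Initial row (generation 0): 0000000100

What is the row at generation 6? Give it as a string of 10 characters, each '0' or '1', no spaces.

Gen 0: 0000000100
Gen 1 (rule 210): 0000001010
Gen 2 (rule 62): 0000011111
Gen 3 (rule 18): 0000100000
Gen 4 (rule 210): 0001010000
Gen 5 (rule 62): 0011111000
Gen 6 (rule 18): 0100000100

Answer: 0100000100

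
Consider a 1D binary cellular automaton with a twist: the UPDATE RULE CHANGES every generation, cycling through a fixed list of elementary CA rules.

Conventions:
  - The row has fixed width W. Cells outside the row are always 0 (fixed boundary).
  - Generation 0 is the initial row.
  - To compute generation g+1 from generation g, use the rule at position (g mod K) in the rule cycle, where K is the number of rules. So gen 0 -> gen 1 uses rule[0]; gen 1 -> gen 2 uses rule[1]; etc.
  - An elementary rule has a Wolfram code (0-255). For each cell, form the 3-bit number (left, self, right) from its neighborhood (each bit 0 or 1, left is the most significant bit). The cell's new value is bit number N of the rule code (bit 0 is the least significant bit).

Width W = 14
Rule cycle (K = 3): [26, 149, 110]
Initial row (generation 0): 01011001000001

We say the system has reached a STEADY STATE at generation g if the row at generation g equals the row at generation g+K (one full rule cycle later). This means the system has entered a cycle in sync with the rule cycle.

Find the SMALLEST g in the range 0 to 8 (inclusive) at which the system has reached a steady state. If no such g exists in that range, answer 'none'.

Gen 0: 01011001000001
Gen 1 (rule 26): 10010110100010
Gen 2 (rule 149): 11010000111011
Gen 3 (rule 110): 11110001101111
Gen 4 (rule 26): 10001011001000
Gen 5 (rule 149): 11101000101111
Gen 6 (rule 110): 10111001111001
Gen 7 (rule 26): 00100111000110
Gen 8 (rule 149): 10110010110001
Gen 9 (rule 110): 11110111110011
Gen 10 (rule 26): 10000100001110
Gen 11 (rule 149): 11110111100101

Answer: none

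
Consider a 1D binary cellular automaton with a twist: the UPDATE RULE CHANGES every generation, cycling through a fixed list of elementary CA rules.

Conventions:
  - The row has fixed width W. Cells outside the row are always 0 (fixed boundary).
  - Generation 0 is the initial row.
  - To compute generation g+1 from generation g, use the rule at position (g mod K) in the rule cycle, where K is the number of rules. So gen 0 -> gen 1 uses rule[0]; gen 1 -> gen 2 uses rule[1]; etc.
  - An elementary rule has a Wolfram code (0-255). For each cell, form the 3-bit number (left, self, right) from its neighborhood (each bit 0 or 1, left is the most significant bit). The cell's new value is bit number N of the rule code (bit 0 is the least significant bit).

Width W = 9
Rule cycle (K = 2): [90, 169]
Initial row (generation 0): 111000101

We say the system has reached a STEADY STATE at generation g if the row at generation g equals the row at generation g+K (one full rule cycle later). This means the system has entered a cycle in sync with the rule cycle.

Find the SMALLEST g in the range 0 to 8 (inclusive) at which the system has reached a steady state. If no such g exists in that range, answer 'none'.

Gen 0: 111000101
Gen 1 (rule 90): 101101000
Gen 2 (rule 169): 011010011
Gen 3 (rule 90): 111001111
Gen 4 (rule 169): 110001110
Gen 5 (rule 90): 111011011
Gen 6 (rule 169): 110110110
Gen 7 (rule 90): 110110111
Gen 8 (rule 169): 101101110
Gen 9 (rule 90): 001101011
Gen 10 (rule 169): 101010110

Answer: none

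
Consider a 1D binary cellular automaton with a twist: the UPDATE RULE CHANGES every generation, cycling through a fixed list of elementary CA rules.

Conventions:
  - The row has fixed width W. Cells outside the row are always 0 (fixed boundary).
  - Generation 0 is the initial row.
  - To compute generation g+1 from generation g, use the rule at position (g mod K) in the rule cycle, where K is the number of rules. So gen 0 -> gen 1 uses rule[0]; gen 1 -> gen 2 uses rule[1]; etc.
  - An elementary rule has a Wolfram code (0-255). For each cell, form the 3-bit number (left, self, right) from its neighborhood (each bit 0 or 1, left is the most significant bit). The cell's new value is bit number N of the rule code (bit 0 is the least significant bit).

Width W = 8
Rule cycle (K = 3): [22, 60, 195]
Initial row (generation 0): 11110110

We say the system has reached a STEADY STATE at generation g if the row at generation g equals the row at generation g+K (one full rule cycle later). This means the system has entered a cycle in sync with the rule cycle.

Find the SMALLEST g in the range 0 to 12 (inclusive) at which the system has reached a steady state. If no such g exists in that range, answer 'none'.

Answer: 1

Derivation:
Gen 0: 11110110
Gen 1 (rule 22): 00000001
Gen 2 (rule 60): 00000001
Gen 3 (rule 195): 11111110
Gen 4 (rule 22): 00000001
Gen 5 (rule 60): 00000001
Gen 6 (rule 195): 11111110
Gen 7 (rule 22): 00000001
Gen 8 (rule 60): 00000001
Gen 9 (rule 195): 11111110
Gen 10 (rule 22): 00000001
Gen 11 (rule 60): 00000001
Gen 12 (rule 195): 11111110
Gen 13 (rule 22): 00000001
Gen 14 (rule 60): 00000001
Gen 15 (rule 195): 11111110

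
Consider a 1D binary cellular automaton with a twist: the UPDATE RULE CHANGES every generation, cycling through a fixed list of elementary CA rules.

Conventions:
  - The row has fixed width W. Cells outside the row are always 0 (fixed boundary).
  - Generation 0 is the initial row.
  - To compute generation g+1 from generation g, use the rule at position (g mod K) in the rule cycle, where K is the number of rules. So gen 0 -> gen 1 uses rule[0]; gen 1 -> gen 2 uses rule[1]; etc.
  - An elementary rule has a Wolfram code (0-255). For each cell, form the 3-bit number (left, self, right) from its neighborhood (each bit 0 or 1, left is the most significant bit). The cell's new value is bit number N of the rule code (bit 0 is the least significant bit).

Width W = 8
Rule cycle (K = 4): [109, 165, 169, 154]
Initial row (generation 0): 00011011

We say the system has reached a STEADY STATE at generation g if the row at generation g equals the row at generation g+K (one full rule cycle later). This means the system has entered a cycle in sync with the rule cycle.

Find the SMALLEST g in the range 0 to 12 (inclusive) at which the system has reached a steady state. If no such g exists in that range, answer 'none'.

Answer: 9

Derivation:
Gen 0: 00011011
Gen 1 (rule 109): 11011111
Gen 2 (rule 165): 00101110
Gen 3 (rule 169): 10011100
Gen 4 (rule 154): 01111010
Gen 5 (rule 109): 01001110
Gen 6 (rule 165): 01000100
Gen 7 (rule 169): 00010001
Gen 8 (rule 154): 00101010
Gen 9 (rule 109): 10111110
Gen 10 (rule 165): 11011100
Gen 11 (rule 169): 10111001
Gen 12 (rule 154): 00110110
Gen 13 (rule 109): 10111110
Gen 14 (rule 165): 11011100
Gen 15 (rule 169): 10111001
Gen 16 (rule 154): 00110110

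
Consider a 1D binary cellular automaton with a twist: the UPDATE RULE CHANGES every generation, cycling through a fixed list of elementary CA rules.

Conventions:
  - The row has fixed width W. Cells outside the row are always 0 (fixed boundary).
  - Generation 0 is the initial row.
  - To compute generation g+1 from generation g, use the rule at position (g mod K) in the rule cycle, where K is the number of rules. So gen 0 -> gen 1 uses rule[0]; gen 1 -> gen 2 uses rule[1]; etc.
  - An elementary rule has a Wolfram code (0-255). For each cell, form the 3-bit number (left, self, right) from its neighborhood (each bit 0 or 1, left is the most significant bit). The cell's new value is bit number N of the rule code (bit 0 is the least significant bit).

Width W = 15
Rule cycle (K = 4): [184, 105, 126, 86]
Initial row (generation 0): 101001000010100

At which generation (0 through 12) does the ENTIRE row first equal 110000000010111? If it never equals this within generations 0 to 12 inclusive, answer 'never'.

Answer: never

Derivation:
Gen 0: 101001000010100
Gen 1 (rule 184): 010100100001010
Gen 2 (rule 105): 001000001100100
Gen 3 (rule 126): 011100011111110
Gen 4 (rule 86): 100110100000011
Gen 5 (rule 184): 010101010000010
Gen 6 (rule 105): 001010100111000
Gen 7 (rule 126): 011111111101100
Gen 8 (rule 86): 100000000100110
Gen 9 (rule 184): 010000000010101
Gen 10 (rule 105): 000111111001010
Gen 11 (rule 126): 001100001111111
Gen 12 (rule 86): 010110010000001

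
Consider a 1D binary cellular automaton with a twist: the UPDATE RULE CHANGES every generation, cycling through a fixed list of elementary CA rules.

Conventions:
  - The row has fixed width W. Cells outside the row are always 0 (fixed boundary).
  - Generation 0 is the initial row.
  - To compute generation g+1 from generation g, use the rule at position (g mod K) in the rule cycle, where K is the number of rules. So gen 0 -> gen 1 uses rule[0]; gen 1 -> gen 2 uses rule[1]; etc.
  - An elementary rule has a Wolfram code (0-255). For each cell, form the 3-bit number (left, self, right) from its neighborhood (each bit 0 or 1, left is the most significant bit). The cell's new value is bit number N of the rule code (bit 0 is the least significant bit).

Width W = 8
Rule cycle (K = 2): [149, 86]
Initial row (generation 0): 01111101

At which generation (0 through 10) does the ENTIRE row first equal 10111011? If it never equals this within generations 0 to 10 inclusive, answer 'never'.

Gen 0: 01111101
Gen 1 (rule 149): 00111001
Gen 2 (rule 86): 01001111
Gen 3 (rule 149): 01100110
Gen 4 (rule 86): 10111011
Gen 5 (rule 149): 10010000
Gen 6 (rule 86): 11111000
Gen 7 (rule 149): 01110111
Gen 8 (rule 86): 10010001
Gen 9 (rule 149): 11011101
Gen 10 (rule 86): 01000101

Answer: 4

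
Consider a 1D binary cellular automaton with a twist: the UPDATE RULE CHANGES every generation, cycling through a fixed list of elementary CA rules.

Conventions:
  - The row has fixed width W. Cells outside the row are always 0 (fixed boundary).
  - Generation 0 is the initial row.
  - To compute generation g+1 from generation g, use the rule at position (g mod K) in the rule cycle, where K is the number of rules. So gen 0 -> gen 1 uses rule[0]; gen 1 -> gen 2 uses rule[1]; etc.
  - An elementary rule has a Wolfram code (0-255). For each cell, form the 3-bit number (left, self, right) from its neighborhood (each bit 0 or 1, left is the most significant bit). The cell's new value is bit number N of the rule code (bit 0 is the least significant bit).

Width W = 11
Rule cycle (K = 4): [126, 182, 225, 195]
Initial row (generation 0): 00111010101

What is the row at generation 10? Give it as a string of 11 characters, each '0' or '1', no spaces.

Answer: 01110100100

Derivation:
Gen 0: 00111010101
Gen 1 (rule 126): 01101111111
Gen 2 (rule 182): 10010111110
Gen 3 (rule 225): 00001011110
Gen 4 (rule 195): 11110001110
Gen 5 (rule 126): 10011011011
Gen 6 (rule 182): 11100100100
Gen 7 (rule 225): 01100000001
Gen 8 (rule 195): 10101111110
Gen 9 (rule 126): 11111000011
Gen 10 (rule 182): 01110100100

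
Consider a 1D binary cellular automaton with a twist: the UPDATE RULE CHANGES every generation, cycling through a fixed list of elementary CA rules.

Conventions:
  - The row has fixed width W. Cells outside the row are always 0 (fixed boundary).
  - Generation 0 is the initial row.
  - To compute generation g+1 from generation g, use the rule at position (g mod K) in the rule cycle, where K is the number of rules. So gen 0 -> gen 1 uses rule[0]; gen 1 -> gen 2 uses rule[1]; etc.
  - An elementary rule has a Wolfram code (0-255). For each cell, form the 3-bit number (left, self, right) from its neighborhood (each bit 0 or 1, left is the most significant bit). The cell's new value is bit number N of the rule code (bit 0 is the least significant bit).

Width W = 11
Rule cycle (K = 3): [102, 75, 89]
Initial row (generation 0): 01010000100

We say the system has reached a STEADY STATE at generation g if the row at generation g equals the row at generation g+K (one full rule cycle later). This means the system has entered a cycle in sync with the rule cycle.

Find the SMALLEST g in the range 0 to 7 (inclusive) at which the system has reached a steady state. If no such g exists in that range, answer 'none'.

Answer: none

Derivation:
Gen 0: 01010000100
Gen 1 (rule 102): 11110001100
Gen 2 (rule 75): 10010111101
Gen 3 (rule 89): 01000100100
Gen 4 (rule 102): 11001101100
Gen 5 (rule 75): 11011101101
Gen 6 (rule 89): 11010101100
Gen 7 (rule 102): 01111110100
Gen 8 (rule 75): 11000010001
Gen 9 (rule 89): 11111001100
Gen 10 (rule 102): 00001010100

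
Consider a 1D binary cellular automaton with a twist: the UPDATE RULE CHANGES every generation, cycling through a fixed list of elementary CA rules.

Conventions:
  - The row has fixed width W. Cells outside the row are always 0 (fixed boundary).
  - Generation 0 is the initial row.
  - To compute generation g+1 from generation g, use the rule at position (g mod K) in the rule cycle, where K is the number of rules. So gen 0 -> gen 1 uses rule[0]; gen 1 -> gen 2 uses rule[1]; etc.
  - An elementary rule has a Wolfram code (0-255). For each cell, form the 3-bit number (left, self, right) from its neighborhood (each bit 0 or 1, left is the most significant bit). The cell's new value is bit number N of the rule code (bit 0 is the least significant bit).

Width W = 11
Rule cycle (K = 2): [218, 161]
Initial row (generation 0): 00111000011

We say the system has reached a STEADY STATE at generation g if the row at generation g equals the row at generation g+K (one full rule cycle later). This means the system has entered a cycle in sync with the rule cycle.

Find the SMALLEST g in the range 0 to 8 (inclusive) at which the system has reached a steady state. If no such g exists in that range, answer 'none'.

Answer: 2

Derivation:
Gen 0: 00111000011
Gen 1 (rule 218): 01111100111
Gen 2 (rule 161): 00111000010
Gen 3 (rule 218): 01111100101
Gen 4 (rule 161): 00111000010
Gen 5 (rule 218): 01111100101
Gen 6 (rule 161): 00111000010
Gen 7 (rule 218): 01111100101
Gen 8 (rule 161): 00111000010
Gen 9 (rule 218): 01111100101
Gen 10 (rule 161): 00111000010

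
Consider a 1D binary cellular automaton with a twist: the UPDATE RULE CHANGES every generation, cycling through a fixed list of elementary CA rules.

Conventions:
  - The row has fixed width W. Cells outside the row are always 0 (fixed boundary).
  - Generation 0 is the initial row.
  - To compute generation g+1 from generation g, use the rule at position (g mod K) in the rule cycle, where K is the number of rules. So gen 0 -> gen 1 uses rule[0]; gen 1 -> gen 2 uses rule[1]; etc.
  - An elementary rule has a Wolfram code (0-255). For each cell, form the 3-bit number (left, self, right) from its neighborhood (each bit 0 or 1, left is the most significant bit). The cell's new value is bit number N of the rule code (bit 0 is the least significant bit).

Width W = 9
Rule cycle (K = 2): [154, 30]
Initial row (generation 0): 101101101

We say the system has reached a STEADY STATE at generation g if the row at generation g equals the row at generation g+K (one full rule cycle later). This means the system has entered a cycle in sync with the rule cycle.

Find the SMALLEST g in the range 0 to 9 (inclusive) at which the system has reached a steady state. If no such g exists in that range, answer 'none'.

Gen 0: 101101101
Gen 1 (rule 154): 001001000
Gen 2 (rule 30): 011111100
Gen 3 (rule 154): 111111010
Gen 4 (rule 30): 100000011
Gen 5 (rule 154): 010000110
Gen 6 (rule 30): 111001101
Gen 7 (rule 154): 110111000
Gen 8 (rule 30): 100100100
Gen 9 (rule 154): 011011010
Gen 10 (rule 30): 110010011
Gen 11 (rule 154): 101101110

Answer: none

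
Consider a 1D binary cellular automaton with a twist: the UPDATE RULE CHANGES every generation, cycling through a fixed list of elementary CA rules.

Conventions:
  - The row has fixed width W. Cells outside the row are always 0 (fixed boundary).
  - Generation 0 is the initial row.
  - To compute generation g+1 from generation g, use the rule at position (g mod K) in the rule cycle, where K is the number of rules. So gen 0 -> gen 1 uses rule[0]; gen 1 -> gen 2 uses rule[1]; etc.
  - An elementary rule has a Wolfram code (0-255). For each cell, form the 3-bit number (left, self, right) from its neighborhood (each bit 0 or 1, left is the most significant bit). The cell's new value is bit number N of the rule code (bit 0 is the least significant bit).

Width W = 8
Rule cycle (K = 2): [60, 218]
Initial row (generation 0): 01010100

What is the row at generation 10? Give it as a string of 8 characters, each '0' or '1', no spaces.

Gen 0: 01010100
Gen 1 (rule 60): 01111110
Gen 2 (rule 218): 11111111
Gen 3 (rule 60): 10000000
Gen 4 (rule 218): 01000000
Gen 5 (rule 60): 01100000
Gen 6 (rule 218): 11110000
Gen 7 (rule 60): 10001000
Gen 8 (rule 218): 01010100
Gen 9 (rule 60): 01111110
Gen 10 (rule 218): 11111111

Answer: 11111111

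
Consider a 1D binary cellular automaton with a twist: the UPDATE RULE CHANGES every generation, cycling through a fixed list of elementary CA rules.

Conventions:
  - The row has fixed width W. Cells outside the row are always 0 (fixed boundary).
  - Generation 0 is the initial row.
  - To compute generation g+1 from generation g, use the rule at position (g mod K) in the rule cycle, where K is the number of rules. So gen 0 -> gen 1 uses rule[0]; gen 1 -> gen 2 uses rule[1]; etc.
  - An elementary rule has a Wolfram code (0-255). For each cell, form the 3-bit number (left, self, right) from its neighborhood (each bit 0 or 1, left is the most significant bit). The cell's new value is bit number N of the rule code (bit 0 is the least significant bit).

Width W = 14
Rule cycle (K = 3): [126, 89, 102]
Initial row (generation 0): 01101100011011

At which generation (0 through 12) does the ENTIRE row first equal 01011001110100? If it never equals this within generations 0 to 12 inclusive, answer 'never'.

Gen 0: 01101100011011
Gen 1 (rule 126): 11111110111111
Gen 2 (rule 89): 10000010100001
Gen 3 (rule 102): 10000111100011
Gen 4 (rule 126): 11001100110111
Gen 5 (rule 89): 11101110110101
Gen 6 (rule 102): 00110011011111
Gen 7 (rule 126): 01111111110001
Gen 8 (rule 89): 01000000011100
Gen 9 (rule 102): 11000000100100
Gen 10 (rule 126): 11100001111110
Gen 11 (rule 89): 10111101000011
Gen 12 (rule 102): 11000111000101

Answer: never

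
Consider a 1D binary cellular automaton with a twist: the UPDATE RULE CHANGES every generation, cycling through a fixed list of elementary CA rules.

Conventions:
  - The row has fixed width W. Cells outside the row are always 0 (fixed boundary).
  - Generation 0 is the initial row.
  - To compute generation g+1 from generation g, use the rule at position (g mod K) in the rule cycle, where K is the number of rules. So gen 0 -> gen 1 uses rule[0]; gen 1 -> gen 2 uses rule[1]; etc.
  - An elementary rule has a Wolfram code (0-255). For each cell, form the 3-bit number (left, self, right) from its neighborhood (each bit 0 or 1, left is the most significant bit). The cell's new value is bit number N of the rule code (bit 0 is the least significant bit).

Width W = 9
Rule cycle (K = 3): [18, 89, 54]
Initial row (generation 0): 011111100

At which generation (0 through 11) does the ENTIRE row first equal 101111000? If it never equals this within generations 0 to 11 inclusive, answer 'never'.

Answer: never

Derivation:
Gen 0: 011111100
Gen 1 (rule 18): 100000010
Gen 2 (rule 89): 011111001
Gen 3 (rule 54): 100000111
Gen 4 (rule 18): 010001000
Gen 5 (rule 89): 001100111
Gen 6 (rule 54): 010011000
Gen 7 (rule 18): 101100100
Gen 8 (rule 89): 001110011
Gen 9 (rule 54): 010001100
Gen 10 (rule 18): 101010010
Gen 11 (rule 89): 000001001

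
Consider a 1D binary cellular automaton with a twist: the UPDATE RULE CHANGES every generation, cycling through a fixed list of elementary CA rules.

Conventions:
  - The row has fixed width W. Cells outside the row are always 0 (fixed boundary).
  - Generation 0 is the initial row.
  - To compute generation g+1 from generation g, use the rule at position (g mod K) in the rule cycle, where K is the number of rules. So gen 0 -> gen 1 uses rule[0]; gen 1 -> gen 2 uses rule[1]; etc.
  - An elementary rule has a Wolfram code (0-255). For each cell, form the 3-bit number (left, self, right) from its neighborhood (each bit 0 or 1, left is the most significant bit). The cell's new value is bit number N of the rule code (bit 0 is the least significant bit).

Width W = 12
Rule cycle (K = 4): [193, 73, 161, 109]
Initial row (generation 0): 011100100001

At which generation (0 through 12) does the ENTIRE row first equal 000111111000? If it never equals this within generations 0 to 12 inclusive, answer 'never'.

Gen 0: 011100100001
Gen 1 (rule 193): 001100001100
Gen 2 (rule 73): 101101101101
Gen 3 (rule 161): 010010010010
Gen 4 (rule 109): 010010010010
Gen 5 (rule 193): 000000000000
Gen 6 (rule 73): 111111111111
Gen 7 (rule 161): 011111111110
Gen 8 (rule 109): 010000000010
Gen 9 (rule 193): 000111111000
Gen 10 (rule 73): 110100001011
Gen 11 (rule 161): 001001100100
Gen 12 (rule 109): 101001100101

Answer: 9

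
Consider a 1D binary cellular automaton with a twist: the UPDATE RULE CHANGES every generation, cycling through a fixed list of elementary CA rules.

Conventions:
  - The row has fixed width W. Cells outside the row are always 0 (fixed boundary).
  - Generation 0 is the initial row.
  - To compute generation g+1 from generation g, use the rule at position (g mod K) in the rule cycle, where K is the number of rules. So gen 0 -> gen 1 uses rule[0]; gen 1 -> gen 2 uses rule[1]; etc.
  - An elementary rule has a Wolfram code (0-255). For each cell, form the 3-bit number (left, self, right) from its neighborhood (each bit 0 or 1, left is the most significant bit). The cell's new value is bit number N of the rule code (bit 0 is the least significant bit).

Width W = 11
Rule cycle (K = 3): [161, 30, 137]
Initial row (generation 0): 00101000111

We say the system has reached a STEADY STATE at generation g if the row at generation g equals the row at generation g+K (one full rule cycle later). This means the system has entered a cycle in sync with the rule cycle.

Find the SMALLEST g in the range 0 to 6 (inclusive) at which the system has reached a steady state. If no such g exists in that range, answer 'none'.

Answer: none

Derivation:
Gen 0: 00101000111
Gen 1 (rule 161): 10010010010
Gen 2 (rule 30): 11111111111
Gen 3 (rule 137): 11111111110
Gen 4 (rule 161): 01111111100
Gen 5 (rule 30): 11000000010
Gen 6 (rule 137): 10011111000
Gen 7 (rule 161): 00001110011
Gen 8 (rule 30): 00011001110
Gen 9 (rule 137): 11010001100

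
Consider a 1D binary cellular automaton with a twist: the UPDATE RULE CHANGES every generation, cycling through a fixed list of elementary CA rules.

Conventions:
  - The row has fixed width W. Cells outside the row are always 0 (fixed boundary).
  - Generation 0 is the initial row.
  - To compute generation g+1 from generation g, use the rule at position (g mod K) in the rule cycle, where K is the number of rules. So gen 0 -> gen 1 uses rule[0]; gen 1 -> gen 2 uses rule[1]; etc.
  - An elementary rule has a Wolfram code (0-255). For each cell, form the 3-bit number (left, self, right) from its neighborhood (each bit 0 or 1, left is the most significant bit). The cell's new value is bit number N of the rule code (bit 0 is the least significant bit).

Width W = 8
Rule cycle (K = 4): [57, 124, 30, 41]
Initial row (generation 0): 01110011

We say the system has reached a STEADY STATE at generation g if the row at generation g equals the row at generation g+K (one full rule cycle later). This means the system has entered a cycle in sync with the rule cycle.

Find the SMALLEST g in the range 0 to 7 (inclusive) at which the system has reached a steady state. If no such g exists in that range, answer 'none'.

Gen 0: 01110011
Gen 1 (rule 57): 01001010
Gen 2 (rule 124): 01101111
Gen 3 (rule 30): 11001000
Gen 4 (rule 41): 10000011
Gen 5 (rule 57): 01111010
Gen 6 (rule 124): 01001111
Gen 7 (rule 30): 11111000
Gen 8 (rule 41): 10000011
Gen 9 (rule 57): 01111010
Gen 10 (rule 124): 01001111
Gen 11 (rule 30): 11111000

Answer: 4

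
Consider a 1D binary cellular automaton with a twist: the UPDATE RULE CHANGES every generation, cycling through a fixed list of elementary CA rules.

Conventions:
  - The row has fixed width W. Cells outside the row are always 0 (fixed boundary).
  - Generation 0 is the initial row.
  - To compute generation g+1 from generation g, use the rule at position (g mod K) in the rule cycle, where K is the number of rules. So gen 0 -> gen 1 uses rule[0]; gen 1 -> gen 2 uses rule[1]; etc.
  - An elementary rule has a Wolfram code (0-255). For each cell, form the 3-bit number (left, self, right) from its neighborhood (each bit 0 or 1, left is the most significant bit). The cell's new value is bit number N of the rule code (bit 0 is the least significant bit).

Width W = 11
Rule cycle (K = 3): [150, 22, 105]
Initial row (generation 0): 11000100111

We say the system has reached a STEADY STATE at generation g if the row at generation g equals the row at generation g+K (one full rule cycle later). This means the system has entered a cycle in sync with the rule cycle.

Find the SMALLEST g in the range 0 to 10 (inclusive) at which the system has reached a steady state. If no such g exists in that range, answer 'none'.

Gen 0: 11000100111
Gen 1 (rule 150): 00101111010
Gen 2 (rule 22): 01100000011
Gen 3 (rule 105): 01101111011
Gen 4 (rule 150): 10000110000
Gen 5 (rule 22): 11001001000
Gen 6 (rule 105): 11000000011
Gen 7 (rule 150): 00100000100
Gen 8 (rule 22): 01110001110
Gen 9 (rule 105): 01010101010
Gen 10 (rule 150): 11010101011
Gen 11 (rule 22): 00010101000
Gen 12 (rule 105): 11001010011
Gen 13 (rule 150): 00111011100

Answer: none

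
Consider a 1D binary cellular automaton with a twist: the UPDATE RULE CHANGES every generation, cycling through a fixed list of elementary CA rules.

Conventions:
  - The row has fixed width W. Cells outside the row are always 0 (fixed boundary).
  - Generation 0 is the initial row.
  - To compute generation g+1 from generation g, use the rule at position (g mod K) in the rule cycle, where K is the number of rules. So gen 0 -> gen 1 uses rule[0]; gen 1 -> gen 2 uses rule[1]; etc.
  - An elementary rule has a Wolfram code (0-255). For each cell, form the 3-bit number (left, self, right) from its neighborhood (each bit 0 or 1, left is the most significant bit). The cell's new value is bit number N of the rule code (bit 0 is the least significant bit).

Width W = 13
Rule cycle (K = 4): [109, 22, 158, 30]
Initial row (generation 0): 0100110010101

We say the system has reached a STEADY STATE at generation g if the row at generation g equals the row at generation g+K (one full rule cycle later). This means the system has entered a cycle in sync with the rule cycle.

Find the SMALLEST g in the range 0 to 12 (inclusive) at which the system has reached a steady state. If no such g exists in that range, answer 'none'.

Gen 0: 0100110010101
Gen 1 (rule 109): 0100110011111
Gen 2 (rule 22): 1111001100000
Gen 3 (rule 158): 1110111010000
Gen 4 (rule 30): 1000100011000
Gen 5 (rule 109): 1010101011011
Gen 6 (rule 22): 1010101000000
Gen 7 (rule 158): 1010101100000
Gen 8 (rule 30): 1010101010000
Gen 9 (rule 109): 1111111110111
Gen 10 (rule 22): 0000000000000
Gen 11 (rule 158): 0000000000000
Gen 12 (rule 30): 0000000000000
Gen 13 (rule 109): 1111111111111
Gen 14 (rule 22): 0000000000000
Gen 15 (rule 158): 0000000000000
Gen 16 (rule 30): 0000000000000

Answer: 10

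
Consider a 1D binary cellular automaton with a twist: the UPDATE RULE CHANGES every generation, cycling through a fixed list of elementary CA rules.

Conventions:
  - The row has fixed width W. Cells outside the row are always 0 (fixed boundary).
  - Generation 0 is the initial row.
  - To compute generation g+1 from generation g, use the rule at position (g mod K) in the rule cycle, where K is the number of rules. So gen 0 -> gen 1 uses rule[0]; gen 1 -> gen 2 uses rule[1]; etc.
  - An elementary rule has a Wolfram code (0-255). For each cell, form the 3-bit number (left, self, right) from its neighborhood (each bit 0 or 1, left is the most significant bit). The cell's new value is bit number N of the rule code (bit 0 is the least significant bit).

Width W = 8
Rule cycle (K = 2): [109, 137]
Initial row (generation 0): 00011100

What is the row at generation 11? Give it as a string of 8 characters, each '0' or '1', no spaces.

Answer: 10010111

Derivation:
Gen 0: 00011100
Gen 1 (rule 109): 11010101
Gen 2 (rule 137): 10000000
Gen 3 (rule 109): 10111111
Gen 4 (rule 137): 00111110
Gen 5 (rule 109): 10100010
Gen 6 (rule 137): 00001000
Gen 7 (rule 109): 11101011
Gen 8 (rule 137): 11000010
Gen 9 (rule 109): 11011010
Gen 10 (rule 137): 10010000
Gen 11 (rule 109): 10010111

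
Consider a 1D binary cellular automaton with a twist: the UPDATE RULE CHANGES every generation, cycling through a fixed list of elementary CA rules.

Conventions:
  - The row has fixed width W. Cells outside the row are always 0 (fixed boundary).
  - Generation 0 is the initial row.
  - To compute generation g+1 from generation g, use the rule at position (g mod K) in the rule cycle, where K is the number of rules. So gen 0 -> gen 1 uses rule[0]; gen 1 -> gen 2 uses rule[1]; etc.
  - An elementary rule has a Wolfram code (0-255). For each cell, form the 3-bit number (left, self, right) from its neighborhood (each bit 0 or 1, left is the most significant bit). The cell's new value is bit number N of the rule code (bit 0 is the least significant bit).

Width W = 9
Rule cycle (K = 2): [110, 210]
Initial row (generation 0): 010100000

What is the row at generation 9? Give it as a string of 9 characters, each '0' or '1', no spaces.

Gen 0: 010100000
Gen 1 (rule 110): 111100000
Gen 2 (rule 210): 011110000
Gen 3 (rule 110): 110010000
Gen 4 (rule 210): 011101000
Gen 5 (rule 110): 110111000
Gen 6 (rule 210): 010011100
Gen 7 (rule 110): 110110100
Gen 8 (rule 210): 010010010
Gen 9 (rule 110): 110110110

Answer: 110110110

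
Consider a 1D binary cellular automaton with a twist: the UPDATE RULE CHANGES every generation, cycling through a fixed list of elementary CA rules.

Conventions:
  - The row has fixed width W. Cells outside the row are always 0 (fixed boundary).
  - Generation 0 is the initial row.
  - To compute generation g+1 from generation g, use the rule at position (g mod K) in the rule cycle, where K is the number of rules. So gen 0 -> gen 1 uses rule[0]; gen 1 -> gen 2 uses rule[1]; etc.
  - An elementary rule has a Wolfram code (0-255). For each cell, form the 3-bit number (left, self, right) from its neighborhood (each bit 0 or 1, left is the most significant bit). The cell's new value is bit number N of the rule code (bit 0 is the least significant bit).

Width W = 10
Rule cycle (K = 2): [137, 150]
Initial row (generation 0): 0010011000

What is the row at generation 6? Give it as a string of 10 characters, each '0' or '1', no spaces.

Gen 0: 0010011000
Gen 1 (rule 137): 1000010011
Gen 2 (rule 150): 1100111100
Gen 3 (rule 137): 1000111001
Gen 4 (rule 150): 1101010111
Gen 5 (rule 137): 1000000110
Gen 6 (rule 150): 1100001001

Answer: 1100001001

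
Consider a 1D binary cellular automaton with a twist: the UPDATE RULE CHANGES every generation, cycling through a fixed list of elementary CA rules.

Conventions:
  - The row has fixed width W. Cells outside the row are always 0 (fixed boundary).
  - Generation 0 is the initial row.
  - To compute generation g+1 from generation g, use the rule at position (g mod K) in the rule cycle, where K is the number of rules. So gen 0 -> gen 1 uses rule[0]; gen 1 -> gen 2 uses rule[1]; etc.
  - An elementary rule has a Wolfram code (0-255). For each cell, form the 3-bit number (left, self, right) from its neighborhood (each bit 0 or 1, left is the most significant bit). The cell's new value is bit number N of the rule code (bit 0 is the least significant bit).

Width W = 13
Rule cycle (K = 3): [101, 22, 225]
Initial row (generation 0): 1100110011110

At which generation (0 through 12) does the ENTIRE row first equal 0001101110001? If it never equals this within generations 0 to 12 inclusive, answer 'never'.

Gen 0: 1100110011110
Gen 1 (rule 101): 0100010000010
Gen 2 (rule 22): 1110111000111
Gen 3 (rule 225): 0111011010011
Gen 4 (rule 101): 0001101110001
Gen 5 (rule 22): 0010000001011
Gen 6 (rule 225): 1000111100101
Gen 7 (rule 101): 1010000100111
Gen 8 (rule 22): 1011001111000
Gen 9 (rule 225): 0101000111011
Gen 10 (rule 101): 0111010001101
Gen 11 (rule 22): 1000011010001
Gen 12 (rule 225): 0011001100100

Answer: 4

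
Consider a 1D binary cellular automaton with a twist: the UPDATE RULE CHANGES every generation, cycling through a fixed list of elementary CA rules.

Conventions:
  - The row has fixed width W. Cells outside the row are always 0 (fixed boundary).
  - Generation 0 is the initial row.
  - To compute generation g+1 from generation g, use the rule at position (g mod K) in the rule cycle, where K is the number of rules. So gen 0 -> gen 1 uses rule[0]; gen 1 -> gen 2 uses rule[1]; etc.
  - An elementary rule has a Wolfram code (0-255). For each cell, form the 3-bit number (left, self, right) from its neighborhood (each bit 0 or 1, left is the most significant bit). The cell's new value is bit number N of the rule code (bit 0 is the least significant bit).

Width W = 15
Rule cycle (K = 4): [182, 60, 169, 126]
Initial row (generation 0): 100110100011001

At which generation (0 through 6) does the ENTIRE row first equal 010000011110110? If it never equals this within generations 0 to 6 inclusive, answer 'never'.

Answer: never

Derivation:
Gen 0: 100110100011001
Gen 1 (rule 182): 111001110100111
Gen 2 (rule 60): 100101001110100
Gen 3 (rule 169): 000010001101001
Gen 4 (rule 126): 000111011111111
Gen 5 (rule 182): 001010101111110
Gen 6 (rule 60): 001111111000001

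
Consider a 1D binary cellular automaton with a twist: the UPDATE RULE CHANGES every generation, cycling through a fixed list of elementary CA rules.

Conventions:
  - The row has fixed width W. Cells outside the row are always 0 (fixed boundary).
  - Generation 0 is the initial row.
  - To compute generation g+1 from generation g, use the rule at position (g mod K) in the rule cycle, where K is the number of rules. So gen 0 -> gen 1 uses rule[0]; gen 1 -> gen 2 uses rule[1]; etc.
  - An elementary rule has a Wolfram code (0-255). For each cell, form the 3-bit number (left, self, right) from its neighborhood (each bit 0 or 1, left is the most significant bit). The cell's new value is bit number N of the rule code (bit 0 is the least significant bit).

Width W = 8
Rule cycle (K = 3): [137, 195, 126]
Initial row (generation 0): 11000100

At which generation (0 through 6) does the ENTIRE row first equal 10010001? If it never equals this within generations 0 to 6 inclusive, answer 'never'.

Gen 0: 11000100
Gen 1 (rule 137): 10010001
Gen 2 (rule 195): 00100110
Gen 3 (rule 126): 01111111
Gen 4 (rule 137): 01111110
Gen 5 (rule 195): 10111110
Gen 6 (rule 126): 11100011

Answer: 1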